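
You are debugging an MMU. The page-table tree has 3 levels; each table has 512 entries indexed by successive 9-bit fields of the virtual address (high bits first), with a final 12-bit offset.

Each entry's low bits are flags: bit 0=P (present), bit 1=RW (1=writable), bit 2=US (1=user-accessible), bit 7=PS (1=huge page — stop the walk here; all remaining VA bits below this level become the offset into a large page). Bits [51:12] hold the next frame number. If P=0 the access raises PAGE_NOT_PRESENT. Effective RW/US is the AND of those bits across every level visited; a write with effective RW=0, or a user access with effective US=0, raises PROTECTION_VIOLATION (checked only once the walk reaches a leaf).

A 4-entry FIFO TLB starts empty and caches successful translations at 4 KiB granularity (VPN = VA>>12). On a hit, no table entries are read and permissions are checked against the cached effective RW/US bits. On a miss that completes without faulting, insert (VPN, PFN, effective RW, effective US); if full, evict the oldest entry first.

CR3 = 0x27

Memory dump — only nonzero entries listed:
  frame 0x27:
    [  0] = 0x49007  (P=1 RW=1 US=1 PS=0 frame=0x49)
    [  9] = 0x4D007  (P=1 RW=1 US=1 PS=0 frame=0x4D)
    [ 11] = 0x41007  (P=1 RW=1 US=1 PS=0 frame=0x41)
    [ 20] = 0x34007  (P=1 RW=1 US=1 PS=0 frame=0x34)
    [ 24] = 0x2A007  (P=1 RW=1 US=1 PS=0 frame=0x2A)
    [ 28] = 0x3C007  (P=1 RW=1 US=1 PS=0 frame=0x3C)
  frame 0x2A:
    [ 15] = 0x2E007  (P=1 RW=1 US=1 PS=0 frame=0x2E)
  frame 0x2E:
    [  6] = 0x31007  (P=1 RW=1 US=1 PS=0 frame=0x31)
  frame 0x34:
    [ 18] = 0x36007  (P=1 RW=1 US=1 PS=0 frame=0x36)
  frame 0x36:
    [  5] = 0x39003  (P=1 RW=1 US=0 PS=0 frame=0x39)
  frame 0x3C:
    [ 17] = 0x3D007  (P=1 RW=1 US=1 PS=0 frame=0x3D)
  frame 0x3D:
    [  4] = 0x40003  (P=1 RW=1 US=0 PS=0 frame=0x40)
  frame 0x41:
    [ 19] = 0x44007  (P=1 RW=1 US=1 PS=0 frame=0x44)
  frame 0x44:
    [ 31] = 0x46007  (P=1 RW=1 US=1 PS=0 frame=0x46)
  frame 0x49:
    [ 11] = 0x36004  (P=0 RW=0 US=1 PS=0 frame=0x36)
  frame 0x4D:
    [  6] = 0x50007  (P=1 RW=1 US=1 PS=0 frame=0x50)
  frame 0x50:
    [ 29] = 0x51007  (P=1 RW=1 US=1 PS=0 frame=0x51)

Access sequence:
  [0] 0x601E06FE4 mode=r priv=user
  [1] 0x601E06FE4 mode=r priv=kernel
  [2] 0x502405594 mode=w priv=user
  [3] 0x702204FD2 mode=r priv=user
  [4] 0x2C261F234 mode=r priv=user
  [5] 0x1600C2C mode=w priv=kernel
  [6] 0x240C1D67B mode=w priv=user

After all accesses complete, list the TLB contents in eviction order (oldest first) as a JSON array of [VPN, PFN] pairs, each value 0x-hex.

Walk each access:
#0 VA=0x601E06FE4 (r,user):
  L0: frame=0x27 idx=24 entry=0x2A007 [P=1 RW=1 US=1 PS=0]
  L1: frame=0x2A idx=15 entry=0x2E007 [P=1 RW=1 US=1 PS=0]
  L2: frame=0x2E idx=6 entry=0x31007 [P=1 RW=1 US=1 PS=0]
  → PA=0x31FE4  (3 entries read)
#1 VA=0x601E06FE4 (r,kernel):
  TLB hit vpn=0x601E06 → PA=0x31FE4
#2 VA=0x502405594 (w,user):
  L0: frame=0x27 idx=20 entry=0x34007 [P=1 RW=1 US=1 PS=0]
  L1: frame=0x34 idx=18 entry=0x36007 [P=1 RW=1 US=1 PS=0]
  L2: frame=0x36 idx=5 entry=0x39003 [P=1 RW=1 US=0 PS=0]
  ⇒ fault: PROTECTION_VIOLATION  — 3 lookups
#3 VA=0x702204FD2 (r,user):
  L0: frame=0x27 idx=28 entry=0x3C007 [P=1 RW=1 US=1 PS=0]
  L1: frame=0x3C idx=17 entry=0x3D007 [P=1 RW=1 US=1 PS=0]
  L2: frame=0x3D idx=4 entry=0x40003 [P=1 RW=1 US=0 PS=0]
  ⇒ fault: PROTECTION_VIOLATION  — 3 lookups
#4 VA=0x2C261F234 (r,user):
  L0: frame=0x27 idx=11 entry=0x41007 [P=1 RW=1 US=1 PS=0]
  L1: frame=0x41 idx=19 entry=0x44007 [P=1 RW=1 US=1 PS=0]
  L2: frame=0x44 idx=31 entry=0x46007 [P=1 RW=1 US=1 PS=0]
  → PA=0x46234  (3 entries read)
#5 VA=0x1600C2C (w,kernel):
  L0: frame=0x27 idx=0 entry=0x49007 [P=1 RW=1 US=1 PS=0]
  L1: frame=0x49 idx=11 entry=0x36004 [P=0 RW=0 US=1 PS=0]
  ⇒ fault: PAGE_NOT_PRESENT  — 2 lookups
#6 VA=0x240C1D67B (w,user):
  L0: frame=0x27 idx=9 entry=0x4D007 [P=1 RW=1 US=1 PS=0]
  L1: frame=0x4D idx=6 entry=0x50007 [P=1 RW=1 US=1 PS=0]
  L2: frame=0x50 idx=29 entry=0x51007 [P=1 RW=1 US=1 PS=0]
  → PA=0x5167B  (3 entries read)

TLB: [["0x601E06", "0x31"], ["0x2C261F", "0x46"], ["0x240C1D", "0x51"]]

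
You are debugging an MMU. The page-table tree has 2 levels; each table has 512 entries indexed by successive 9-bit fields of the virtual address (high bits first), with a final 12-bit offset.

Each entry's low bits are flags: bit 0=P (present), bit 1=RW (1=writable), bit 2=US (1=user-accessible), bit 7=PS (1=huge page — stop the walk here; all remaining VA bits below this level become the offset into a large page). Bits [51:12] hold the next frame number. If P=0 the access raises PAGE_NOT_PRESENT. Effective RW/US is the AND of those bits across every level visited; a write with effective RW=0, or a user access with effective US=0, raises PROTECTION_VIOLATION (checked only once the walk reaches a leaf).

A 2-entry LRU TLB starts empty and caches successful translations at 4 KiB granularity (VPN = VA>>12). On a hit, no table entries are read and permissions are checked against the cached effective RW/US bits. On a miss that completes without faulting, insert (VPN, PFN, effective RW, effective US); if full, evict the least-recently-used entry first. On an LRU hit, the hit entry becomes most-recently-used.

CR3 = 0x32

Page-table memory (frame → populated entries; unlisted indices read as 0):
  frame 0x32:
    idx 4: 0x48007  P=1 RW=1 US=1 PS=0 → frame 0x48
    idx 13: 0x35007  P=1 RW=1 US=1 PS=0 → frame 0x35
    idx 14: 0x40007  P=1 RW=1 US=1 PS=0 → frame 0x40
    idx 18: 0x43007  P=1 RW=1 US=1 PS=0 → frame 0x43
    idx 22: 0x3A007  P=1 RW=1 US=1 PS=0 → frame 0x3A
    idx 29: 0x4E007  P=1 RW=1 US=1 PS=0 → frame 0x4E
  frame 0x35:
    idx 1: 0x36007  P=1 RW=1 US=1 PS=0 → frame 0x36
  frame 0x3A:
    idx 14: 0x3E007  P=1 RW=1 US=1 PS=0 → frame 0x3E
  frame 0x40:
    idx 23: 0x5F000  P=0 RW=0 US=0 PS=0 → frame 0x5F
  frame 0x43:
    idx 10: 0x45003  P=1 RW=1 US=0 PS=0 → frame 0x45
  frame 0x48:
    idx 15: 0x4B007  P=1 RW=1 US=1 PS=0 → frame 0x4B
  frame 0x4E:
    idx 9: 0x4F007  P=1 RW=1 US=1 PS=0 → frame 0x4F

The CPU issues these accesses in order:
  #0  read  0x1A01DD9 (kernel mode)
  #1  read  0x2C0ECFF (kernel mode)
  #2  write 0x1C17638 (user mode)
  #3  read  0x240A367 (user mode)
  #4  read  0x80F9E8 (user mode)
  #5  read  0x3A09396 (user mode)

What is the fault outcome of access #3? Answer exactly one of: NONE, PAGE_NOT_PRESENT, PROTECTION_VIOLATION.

Per-access translation:
#0 VA=0x1A01DD9 (r,kernel):
  L0 @0x32[13] → 0x35007  P=1,RW=1,US=1,PS=0
  L1 @0x35[1] → 0x36007  P=1,RW=1,US=1,PS=0
  ✓ 0x36DD9  — 2 lookups
#1 VA=0x2C0ECFF (r,kernel):
  L0 @0x32[22] → 0x3A007  P=1,RW=1,US=1,PS=0
  L1 @0x3A[14] → 0x3E007  P=1,RW=1,US=1,PS=0
  ✓ 0x3ECFF  — 2 lookups
#2 VA=0x1C17638 (w,user):
  L0 @0x32[14] → 0x40007  P=1,RW=1,US=1,PS=0
  L1 @0x40[23] → 0x5F000  P=0,RW=0,US=0,PS=0
  → PAGE_NOT_PRESENT  (2 entries read)
#3 VA=0x240A367 (r,user):
  L0 @0x32[18] → 0x43007  P=1,RW=1,US=1,PS=0
  L1 @0x43[10] → 0x45003  P=1,RW=1,US=0,PS=0
  → PROTECTION_VIOLATION  (2 entries read)
#4 VA=0x80F9E8 (r,user):
  L0 @0x32[4] → 0x48007  P=1,RW=1,US=1,PS=0
  L1 @0x48[15] → 0x4B007  P=1,RW=1,US=1,PS=0
  ✓ 0x4B9E8  — 2 lookups
#5 VA=0x3A09396 (r,user):
  L0 @0x32[29] → 0x4E007  P=1,RW=1,US=1,PS=0
  L1 @0x4E[9] → 0x4F007  P=1,RW=1,US=1,PS=0
  ✓ 0x4F396  — 2 lookups

Access #3 fault: PROTECTION_VIOLATION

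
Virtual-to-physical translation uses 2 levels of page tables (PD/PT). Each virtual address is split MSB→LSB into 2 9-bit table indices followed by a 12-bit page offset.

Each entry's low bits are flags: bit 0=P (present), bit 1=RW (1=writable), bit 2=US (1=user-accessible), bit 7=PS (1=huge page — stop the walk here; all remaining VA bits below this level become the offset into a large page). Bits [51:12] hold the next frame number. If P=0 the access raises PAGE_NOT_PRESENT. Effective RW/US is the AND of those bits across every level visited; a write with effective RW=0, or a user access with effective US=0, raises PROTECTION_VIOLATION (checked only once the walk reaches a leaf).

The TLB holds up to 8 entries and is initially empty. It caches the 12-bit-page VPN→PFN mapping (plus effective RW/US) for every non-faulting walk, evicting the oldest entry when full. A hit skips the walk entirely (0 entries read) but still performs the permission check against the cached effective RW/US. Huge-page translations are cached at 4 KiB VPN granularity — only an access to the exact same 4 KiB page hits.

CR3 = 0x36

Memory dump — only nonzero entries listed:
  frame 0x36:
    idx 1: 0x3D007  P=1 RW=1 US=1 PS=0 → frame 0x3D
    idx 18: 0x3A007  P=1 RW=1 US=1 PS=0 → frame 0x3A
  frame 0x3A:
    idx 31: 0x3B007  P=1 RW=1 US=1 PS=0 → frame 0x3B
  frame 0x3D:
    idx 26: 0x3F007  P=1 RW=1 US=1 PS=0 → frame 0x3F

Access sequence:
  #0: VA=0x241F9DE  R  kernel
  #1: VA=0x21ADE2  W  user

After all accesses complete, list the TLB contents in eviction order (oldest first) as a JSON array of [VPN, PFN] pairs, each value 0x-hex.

Trace:
#0 VA=0x241F9DE (r,kernel):
  L0: frame=0x36 idx=18 entry=0x3A007 [P=1 RW=1 US=1 PS=0]
  L1: frame=0x3A idx=31 entry=0x3B007 [P=1 RW=1 US=1 PS=0]
  ✓ 0x3B9DE  — 2 lookups
#1 VA=0x21ADE2 (w,user):
  L0: frame=0x36 idx=1 entry=0x3D007 [P=1 RW=1 US=1 PS=0]
  L1: frame=0x3D idx=26 entry=0x3F007 [P=1 RW=1 US=1 PS=0]
  ✓ 0x3FDE2  — 2 lookups

TLB: [["0x241F", "0x3B"], ["0x21A", "0x3F"]]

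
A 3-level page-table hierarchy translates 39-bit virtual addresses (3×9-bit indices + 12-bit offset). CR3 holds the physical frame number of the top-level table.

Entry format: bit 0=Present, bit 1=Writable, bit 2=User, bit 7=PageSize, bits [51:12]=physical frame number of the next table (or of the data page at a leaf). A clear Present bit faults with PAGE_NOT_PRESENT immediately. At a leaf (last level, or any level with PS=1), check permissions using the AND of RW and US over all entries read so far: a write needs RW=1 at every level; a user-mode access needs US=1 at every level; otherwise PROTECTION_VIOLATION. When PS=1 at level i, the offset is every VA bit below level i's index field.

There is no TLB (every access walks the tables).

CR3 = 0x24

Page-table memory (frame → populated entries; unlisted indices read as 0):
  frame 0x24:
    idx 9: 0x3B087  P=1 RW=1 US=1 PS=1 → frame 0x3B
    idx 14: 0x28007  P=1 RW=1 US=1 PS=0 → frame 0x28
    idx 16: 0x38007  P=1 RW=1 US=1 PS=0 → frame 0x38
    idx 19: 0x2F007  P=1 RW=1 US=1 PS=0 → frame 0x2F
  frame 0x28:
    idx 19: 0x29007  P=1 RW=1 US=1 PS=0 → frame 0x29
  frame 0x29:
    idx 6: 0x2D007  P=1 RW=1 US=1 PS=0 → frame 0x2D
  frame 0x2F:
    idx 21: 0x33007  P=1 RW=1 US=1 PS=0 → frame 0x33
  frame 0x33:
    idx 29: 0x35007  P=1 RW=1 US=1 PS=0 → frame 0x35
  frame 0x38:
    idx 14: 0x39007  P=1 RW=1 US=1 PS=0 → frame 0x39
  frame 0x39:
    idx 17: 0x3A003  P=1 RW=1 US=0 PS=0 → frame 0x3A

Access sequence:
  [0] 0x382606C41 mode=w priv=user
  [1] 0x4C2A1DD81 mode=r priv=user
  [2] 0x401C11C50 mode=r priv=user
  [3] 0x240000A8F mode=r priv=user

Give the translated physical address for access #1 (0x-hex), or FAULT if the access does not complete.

Trace:
#0 VA=0x382606C41 (w,user):
  L0 @0x24[14] → 0x28007  P=1,RW=1,US=1,PS=0
  L1 @0x28[19] → 0x29007  P=1,RW=1,US=1,PS=0
  L2 @0x29[6] → 0x2D007  P=1,RW=1,US=1,PS=0
  ✓ 0x2DC41  — 3 lookups
#1 VA=0x4C2A1DD81 (r,user):
  L0 @0x24[19] → 0x2F007  P=1,RW=1,US=1,PS=0
  L1 @0x2F[21] → 0x33007  P=1,RW=1,US=1,PS=0
  L2 @0x33[29] → 0x35007  P=1,RW=1,US=1,PS=0
  ✓ 0x35D81  — 3 lookups
#2 VA=0x401C11C50 (r,user):
  L0 @0x24[16] → 0x38007  P=1,RW=1,US=1,PS=0
  L1 @0x38[14] → 0x39007  P=1,RW=1,US=1,PS=0
  L2 @0x39[17] → 0x3A003  P=1,RW=1,US=0,PS=0
  → PROTECTION_VIOLATION  (3 entries read)
#3 VA=0x240000A8F (r,user):
  L0 @0x24[9] → 0x3B087  P=1,RW=1,US=1,PS=1
  ✓ 0x3BA8F (huge @L0)  — 1 lookups

Access #1 PA: 0x35D81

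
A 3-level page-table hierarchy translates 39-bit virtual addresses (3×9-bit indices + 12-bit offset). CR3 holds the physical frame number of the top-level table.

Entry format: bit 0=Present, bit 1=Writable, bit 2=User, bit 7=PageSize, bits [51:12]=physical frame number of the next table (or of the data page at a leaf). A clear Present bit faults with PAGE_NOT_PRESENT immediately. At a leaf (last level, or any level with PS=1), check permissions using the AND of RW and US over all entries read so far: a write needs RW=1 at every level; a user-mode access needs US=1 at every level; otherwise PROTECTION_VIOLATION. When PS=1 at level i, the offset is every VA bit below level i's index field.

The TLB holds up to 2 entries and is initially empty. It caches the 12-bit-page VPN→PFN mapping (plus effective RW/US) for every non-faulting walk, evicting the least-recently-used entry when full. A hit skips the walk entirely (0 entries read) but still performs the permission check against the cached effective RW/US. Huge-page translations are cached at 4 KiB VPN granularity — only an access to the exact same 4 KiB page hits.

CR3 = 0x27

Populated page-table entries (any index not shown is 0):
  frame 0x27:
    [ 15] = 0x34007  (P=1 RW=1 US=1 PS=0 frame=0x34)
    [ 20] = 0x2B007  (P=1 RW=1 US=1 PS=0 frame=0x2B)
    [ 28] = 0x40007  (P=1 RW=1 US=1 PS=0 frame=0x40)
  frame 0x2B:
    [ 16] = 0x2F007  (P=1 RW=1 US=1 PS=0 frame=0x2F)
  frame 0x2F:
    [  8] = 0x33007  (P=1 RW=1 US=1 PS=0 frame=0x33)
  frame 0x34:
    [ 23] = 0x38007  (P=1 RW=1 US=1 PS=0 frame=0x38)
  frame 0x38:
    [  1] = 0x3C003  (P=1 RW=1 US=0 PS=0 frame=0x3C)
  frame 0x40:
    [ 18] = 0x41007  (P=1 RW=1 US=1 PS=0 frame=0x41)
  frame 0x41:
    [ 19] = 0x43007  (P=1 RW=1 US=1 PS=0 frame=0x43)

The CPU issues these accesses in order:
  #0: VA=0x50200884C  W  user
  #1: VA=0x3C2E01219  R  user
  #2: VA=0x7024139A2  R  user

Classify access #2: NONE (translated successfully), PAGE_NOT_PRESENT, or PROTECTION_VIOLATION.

Trace:
#0 VA=0x50200884C (w,user):
  [0] read 0x27 idx=20: raw=0x2B007 flags P=1 W=1 U=1 S=0
  [1] read 0x2B idx=16: raw=0x2F007 flags P=1 W=1 U=1 S=0
  [2] read 0x2F idx=8: raw=0x33007 flags P=1 W=1 U=1 S=0
  ⇒ phys 0x3384C  [3 reads]
#1 VA=0x3C2E01219 (r,user):
  [0] read 0x27 idx=15: raw=0x34007 flags P=1 W=1 U=1 S=0
  [1] read 0x34 idx=23: raw=0x38007 flags P=1 W=1 U=1 S=0
  [2] read 0x38 idx=1: raw=0x3C003 flags P=1 W=1 U=0 S=0
  → PROTECTION_VIOLATION  (3 entries read)
#2 VA=0x7024139A2 (r,user):
  [0] read 0x27 idx=28: raw=0x40007 flags P=1 W=1 U=1 S=0
  [1] read 0x40 idx=18: raw=0x41007 flags P=1 W=1 U=1 S=0
  [2] read 0x41 idx=19: raw=0x43007 flags P=1 W=1 U=1 S=0
  ⇒ phys 0x439A2  [3 reads]

Access #2 fault: NONE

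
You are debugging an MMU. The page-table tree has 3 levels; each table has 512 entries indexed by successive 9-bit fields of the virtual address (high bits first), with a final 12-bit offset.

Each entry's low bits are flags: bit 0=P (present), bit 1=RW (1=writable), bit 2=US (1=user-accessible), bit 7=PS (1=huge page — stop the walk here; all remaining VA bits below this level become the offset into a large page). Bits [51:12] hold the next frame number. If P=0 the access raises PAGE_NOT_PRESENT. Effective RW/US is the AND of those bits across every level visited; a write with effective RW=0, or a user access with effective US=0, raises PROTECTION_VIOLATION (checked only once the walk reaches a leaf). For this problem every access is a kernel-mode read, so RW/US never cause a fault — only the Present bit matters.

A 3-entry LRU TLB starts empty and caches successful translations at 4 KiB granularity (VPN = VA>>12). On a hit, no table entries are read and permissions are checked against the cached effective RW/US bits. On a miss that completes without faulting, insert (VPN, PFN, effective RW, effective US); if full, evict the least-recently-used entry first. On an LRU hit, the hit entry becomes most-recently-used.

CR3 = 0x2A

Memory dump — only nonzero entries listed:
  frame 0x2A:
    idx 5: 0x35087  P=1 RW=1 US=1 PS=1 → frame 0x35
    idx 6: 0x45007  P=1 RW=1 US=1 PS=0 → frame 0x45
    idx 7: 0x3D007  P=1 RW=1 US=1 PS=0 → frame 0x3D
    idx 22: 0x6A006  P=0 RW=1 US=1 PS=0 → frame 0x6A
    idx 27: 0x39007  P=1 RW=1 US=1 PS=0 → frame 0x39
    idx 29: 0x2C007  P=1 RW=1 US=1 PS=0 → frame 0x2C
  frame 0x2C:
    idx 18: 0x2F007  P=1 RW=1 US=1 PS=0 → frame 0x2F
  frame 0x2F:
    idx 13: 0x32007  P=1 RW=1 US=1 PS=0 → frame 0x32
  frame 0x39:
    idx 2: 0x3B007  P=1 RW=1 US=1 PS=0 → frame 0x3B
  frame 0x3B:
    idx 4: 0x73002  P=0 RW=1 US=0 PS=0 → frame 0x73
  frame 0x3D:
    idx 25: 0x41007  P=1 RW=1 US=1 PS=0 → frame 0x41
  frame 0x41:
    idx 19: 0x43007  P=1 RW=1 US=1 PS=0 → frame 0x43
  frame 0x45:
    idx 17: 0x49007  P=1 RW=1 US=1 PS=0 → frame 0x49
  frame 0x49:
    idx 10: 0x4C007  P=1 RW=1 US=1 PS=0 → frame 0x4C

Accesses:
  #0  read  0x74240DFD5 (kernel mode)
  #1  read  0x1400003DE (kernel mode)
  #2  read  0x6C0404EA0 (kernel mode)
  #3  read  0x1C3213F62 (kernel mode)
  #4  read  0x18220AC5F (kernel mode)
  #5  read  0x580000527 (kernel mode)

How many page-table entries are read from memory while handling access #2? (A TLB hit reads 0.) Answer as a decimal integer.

Trace:
#0 VA=0x74240DFD5 (r,kernel):
  L0: frame=0x2A idx=29 entry=0x2C007 [P=1 RW=1 US=1 PS=0]
  L1: frame=0x2C idx=18 entry=0x2F007 [P=1 RW=1 US=1 PS=0]
  L2: frame=0x2F idx=13 entry=0x32007 [P=1 RW=1 US=1 PS=0]
  ⇒ phys 0x32FD5  [3 reads]
#1 VA=0x1400003DE (r,kernel):
  L0: frame=0x2A idx=5 entry=0x35087 [P=1 RW=1 US=1 PS=1]
  ⇒ phys 0x353DE (huge @L0)  [1 reads]
#2 VA=0x6C0404EA0 (r,kernel):
  L0: frame=0x2A idx=27 entry=0x39007 [P=1 RW=1 US=1 PS=0]
  L1: frame=0x39 idx=2 entry=0x3B007 [P=1 RW=1 US=1 PS=0]
  L2: frame=0x3B idx=4 entry=0x73002 [P=0 RW=1 US=0 PS=0]
  ⇒ fault: PAGE_NOT_PRESENT  — 3 lookups
#3 VA=0x1C3213F62 (r,kernel):
  L0: frame=0x2A idx=7 entry=0x3D007 [P=1 RW=1 US=1 PS=0]
  L1: frame=0x3D idx=25 entry=0x41007 [P=1 RW=1 US=1 PS=0]
  L2: frame=0x41 idx=19 entry=0x43007 [P=1 RW=1 US=1 PS=0]
  ⇒ phys 0x43F62  [3 reads]
#4 VA=0x18220AC5F (r,kernel):
  L0: frame=0x2A idx=6 entry=0x45007 [P=1 RW=1 US=1 PS=0]
  L1: frame=0x45 idx=17 entry=0x49007 [P=1 RW=1 US=1 PS=0]
  L2: frame=0x49 idx=10 entry=0x4C007 [P=1 RW=1 US=1 PS=0]
  ⇒ phys 0x4CC5F  [3 reads]
#5 VA=0x580000527 (r,kernel):
  L0: frame=0x2A idx=22 entry=0x6A006 [P=0 RW=1 US=1 PS=0]
  ⇒ fault: PAGE_NOT_PRESENT  — 1 lookups

Entries read for #2: 3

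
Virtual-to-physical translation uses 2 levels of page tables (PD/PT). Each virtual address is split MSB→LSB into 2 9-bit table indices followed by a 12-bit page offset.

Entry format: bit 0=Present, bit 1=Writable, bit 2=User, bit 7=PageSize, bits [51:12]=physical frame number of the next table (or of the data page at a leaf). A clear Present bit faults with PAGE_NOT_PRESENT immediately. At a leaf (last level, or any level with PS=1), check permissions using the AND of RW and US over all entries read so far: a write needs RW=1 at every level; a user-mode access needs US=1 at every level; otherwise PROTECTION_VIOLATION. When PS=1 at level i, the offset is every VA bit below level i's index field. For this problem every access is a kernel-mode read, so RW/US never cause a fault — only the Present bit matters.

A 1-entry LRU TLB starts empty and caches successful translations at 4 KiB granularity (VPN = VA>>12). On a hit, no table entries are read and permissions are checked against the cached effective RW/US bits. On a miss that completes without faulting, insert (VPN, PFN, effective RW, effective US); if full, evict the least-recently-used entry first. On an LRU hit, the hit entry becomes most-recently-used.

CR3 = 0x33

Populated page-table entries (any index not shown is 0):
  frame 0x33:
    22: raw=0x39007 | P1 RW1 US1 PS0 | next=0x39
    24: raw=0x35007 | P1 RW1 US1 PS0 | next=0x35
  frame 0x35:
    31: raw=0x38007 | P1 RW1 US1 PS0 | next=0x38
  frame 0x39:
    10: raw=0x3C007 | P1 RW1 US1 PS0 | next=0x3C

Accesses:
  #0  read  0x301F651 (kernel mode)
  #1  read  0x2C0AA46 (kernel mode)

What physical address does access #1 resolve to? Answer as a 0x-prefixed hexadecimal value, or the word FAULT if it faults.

Per-access translation:
#0 VA=0x301F651 (r,kernel):
  L0 @0x33[24] → 0x35007  P=1,RW=1,US=1,PS=0
  L1 @0x35[31] → 0x38007  P=1,RW=1,US=1,PS=0
  → PA=0x38651  (2 entries read)
#1 VA=0x2C0AA46 (r,kernel):
  L0 @0x33[22] → 0x39007  P=1,RW=1,US=1,PS=0
  L1 @0x39[10] → 0x3C007  P=1,RW=1,US=1,PS=0
  → PA=0x3CA46  (2 entries read)

Access #1 PA: 0x3CA46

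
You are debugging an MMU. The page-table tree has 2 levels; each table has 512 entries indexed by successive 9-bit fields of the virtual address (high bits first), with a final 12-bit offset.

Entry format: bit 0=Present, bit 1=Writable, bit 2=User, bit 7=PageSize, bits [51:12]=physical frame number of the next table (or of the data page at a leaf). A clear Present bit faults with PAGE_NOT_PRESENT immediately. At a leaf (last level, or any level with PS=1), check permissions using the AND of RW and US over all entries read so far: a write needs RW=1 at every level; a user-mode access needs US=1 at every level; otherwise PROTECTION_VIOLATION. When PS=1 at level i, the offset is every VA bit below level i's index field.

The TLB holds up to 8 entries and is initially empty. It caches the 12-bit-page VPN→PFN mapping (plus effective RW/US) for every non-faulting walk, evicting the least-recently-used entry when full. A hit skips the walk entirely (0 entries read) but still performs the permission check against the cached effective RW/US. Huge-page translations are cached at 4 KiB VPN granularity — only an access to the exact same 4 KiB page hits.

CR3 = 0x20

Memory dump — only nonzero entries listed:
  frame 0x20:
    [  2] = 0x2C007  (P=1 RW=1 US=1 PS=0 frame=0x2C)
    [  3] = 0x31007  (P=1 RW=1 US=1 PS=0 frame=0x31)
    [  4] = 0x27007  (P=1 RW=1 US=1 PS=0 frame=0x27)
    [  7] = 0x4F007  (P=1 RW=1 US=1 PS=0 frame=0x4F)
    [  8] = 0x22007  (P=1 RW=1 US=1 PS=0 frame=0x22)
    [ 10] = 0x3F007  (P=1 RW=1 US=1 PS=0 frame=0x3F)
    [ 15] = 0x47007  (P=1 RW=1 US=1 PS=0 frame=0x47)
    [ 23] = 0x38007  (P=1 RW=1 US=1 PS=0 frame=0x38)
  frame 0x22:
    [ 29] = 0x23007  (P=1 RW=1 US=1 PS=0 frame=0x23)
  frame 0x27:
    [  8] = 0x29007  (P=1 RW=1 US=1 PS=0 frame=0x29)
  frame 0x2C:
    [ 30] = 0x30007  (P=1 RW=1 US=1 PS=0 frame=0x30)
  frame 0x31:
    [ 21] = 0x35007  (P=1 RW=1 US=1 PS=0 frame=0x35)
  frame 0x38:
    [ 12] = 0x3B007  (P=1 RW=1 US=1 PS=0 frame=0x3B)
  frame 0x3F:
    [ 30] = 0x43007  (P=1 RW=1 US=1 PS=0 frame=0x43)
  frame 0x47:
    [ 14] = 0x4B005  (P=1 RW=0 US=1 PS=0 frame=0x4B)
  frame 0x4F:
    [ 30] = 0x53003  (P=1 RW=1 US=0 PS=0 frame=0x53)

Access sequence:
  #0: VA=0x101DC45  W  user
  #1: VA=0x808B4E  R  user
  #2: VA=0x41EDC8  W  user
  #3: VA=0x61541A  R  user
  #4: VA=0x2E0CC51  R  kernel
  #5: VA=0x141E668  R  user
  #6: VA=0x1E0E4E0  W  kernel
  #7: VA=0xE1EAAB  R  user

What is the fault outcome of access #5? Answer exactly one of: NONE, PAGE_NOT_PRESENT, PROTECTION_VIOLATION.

Trace:
#0 VA=0x101DC45 (w,user):
  lvl0: tbl 0x20, slot 8 ⇒ 0x22007 (P1/RW1/US1/PS0)
  lvl1: tbl 0x22, slot 29 ⇒ 0x23007 (P1/RW1/US1/PS0)
  ⇒ phys 0x23C45  [2 reads]
#1 VA=0x808B4E (r,user):
  lvl0: tbl 0x20, slot 4 ⇒ 0x27007 (P1/RW1/US1/PS0)
  lvl1: tbl 0x27, slot 8 ⇒ 0x29007 (P1/RW1/US1/PS0)
  ⇒ phys 0x29B4E  [2 reads]
#2 VA=0x41EDC8 (w,user):
  lvl0: tbl 0x20, slot 2 ⇒ 0x2C007 (P1/RW1/US1/PS0)
  lvl1: tbl 0x2C, slot 30 ⇒ 0x30007 (P1/RW1/US1/PS0)
  ⇒ phys 0x30DC8  [2 reads]
#3 VA=0x61541A (r,user):
  lvl0: tbl 0x20, slot 3 ⇒ 0x31007 (P1/RW1/US1/PS0)
  lvl1: tbl 0x31, slot 21 ⇒ 0x35007 (P1/RW1/US1/PS0)
  ⇒ phys 0x3541A  [2 reads]
#4 VA=0x2E0CC51 (r,kernel):
  lvl0: tbl 0x20, slot 23 ⇒ 0x38007 (P1/RW1/US1/PS0)
  lvl1: tbl 0x38, slot 12 ⇒ 0x3B007 (P1/RW1/US1/PS0)
  ⇒ phys 0x3BC51  [2 reads]
#5 VA=0x141E668 (r,user):
  lvl0: tbl 0x20, slot 10 ⇒ 0x3F007 (P1/RW1/US1/PS0)
  lvl1: tbl 0x3F, slot 30 ⇒ 0x43007 (P1/RW1/US1/PS0)
  ⇒ phys 0x43668  [2 reads]
#6 VA=0x1E0E4E0 (w,kernel):
  lvl0: tbl 0x20, slot 15 ⇒ 0x47007 (P1/RW1/US1/PS0)
  lvl1: tbl 0x47, slot 14 ⇒ 0x4B005 (P1/RW0/US1/PS0)
  ⇒ fault: PROTECTION_VIOLATION  — 2 lookups
#7 VA=0xE1EAAB (r,user):
  lvl0: tbl 0x20, slot 7 ⇒ 0x4F007 (P1/RW1/US1/PS0)
  lvl1: tbl 0x4F, slot 30 ⇒ 0x53003 (P1/RW1/US0/PS0)
  ⇒ fault: PROTECTION_VIOLATION  — 2 lookups

Access #5 fault: NONE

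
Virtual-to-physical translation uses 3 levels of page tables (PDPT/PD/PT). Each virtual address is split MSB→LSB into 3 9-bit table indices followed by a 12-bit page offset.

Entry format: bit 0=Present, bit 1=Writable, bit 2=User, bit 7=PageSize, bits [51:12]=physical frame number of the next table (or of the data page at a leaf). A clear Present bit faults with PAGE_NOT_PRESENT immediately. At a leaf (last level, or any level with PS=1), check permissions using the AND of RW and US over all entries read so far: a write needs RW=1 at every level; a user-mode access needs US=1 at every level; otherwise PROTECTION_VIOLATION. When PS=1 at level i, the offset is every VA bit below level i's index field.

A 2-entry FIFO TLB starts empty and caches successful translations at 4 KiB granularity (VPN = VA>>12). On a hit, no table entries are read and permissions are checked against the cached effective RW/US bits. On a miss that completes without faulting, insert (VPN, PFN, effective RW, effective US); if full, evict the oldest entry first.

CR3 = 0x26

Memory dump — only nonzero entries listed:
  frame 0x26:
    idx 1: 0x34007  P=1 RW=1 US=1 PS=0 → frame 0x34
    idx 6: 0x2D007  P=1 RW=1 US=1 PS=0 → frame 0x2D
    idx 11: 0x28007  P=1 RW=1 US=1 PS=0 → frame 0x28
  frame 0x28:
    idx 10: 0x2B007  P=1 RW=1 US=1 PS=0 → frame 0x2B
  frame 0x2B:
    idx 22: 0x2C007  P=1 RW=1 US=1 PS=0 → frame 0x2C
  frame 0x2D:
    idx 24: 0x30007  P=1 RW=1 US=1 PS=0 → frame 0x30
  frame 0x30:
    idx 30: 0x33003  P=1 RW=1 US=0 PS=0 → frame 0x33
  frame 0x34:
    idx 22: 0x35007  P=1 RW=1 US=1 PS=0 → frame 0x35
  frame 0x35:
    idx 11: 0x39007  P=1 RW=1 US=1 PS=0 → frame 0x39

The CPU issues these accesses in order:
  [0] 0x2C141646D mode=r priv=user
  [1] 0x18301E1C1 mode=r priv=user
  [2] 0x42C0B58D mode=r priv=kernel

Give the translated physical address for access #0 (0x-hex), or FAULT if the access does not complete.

Trace:
#0 VA=0x2C141646D (r,user):
  [0] read 0x26 idx=11: raw=0x28007 flags P=1 W=1 U=1 S=0
  [1] read 0x28 idx=10: raw=0x2B007 flags P=1 W=1 U=1 S=0
  [2] read 0x2B idx=22: raw=0x2C007 flags P=1 W=1 U=1 S=0
  ⇒ phys 0x2C46D  [3 reads]
#1 VA=0x18301E1C1 (r,user):
  [0] read 0x26 idx=6: raw=0x2D007 flags P=1 W=1 U=1 S=0
  [1] read 0x2D idx=24: raw=0x30007 flags P=1 W=1 U=1 S=0
  [2] read 0x30 idx=30: raw=0x33003 flags P=1 W=1 U=0 S=0
  ⇒ fault: PROTECTION_VIOLATION  — 3 lookups
#2 VA=0x42C0B58D (r,kernel):
  [0] read 0x26 idx=1: raw=0x34007 flags P=1 W=1 U=1 S=0
  [1] read 0x34 idx=22: raw=0x35007 flags P=1 W=1 U=1 S=0
  [2] read 0x35 idx=11: raw=0x39007 flags P=1 W=1 U=1 S=0
  ⇒ phys 0x3958D  [3 reads]

Access #0 PA: 0x2C46D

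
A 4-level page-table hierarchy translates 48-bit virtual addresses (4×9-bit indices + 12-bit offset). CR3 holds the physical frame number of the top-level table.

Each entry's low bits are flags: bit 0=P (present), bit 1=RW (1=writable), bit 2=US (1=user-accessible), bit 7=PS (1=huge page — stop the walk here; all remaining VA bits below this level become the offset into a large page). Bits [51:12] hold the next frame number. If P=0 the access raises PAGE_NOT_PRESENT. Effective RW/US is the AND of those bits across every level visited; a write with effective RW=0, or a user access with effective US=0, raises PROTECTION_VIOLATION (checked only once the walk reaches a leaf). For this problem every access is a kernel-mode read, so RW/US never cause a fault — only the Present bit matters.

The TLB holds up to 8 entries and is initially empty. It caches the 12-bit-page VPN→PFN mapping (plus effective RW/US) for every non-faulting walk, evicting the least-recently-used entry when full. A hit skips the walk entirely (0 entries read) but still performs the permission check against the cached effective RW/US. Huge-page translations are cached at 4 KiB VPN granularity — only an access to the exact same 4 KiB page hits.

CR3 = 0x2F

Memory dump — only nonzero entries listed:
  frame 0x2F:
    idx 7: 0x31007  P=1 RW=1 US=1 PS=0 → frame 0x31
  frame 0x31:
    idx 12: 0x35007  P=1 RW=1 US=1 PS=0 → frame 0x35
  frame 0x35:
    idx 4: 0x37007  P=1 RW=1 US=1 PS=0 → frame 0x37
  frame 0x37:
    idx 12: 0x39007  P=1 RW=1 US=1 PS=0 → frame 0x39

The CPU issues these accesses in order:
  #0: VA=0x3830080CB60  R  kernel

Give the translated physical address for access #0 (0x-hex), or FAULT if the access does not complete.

Trace:
#0 VA=0x3830080CB60 (r,kernel):
  L0: frame=0x2F idx=7 entry=0x31007 [P=1 RW=1 US=1 PS=0]
  L1: frame=0x31 idx=12 entry=0x35007 [P=1 RW=1 US=1 PS=0]
  L2: frame=0x35 idx=4 entry=0x37007 [P=1 RW=1 US=1 PS=0]
  L3: frame=0x37 idx=12 entry=0x39007 [P=1 RW=1 US=1 PS=0]
  ✓ 0x39B60  — 4 lookups

Access #0 PA: 0x39B60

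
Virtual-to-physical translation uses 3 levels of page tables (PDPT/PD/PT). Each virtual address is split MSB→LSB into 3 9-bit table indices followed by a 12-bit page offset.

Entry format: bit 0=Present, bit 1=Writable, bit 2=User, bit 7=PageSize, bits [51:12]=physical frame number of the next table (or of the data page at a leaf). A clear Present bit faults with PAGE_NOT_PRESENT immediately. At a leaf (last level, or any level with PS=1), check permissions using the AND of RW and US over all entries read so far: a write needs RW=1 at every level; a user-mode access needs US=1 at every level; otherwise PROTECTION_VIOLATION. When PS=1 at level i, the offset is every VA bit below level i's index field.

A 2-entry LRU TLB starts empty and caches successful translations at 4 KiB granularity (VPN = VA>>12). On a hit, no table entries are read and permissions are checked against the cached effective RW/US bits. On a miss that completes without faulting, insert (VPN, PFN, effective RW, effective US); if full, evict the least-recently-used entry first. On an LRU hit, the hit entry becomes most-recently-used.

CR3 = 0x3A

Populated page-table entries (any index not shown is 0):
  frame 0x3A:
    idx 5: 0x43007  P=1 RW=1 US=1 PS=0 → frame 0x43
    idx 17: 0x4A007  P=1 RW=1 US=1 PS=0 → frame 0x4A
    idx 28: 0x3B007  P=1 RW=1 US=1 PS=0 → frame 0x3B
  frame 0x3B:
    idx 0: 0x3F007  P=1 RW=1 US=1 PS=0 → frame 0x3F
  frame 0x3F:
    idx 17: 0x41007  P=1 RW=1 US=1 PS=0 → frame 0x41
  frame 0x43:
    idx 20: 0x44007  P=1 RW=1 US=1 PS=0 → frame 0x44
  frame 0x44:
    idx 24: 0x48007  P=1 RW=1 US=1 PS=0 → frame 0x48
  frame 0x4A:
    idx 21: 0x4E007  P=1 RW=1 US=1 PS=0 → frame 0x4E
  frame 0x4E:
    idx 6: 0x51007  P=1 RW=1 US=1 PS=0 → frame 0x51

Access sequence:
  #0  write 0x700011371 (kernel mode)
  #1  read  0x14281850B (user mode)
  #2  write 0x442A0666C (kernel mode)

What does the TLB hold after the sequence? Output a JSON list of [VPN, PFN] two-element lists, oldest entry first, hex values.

Walk each access:
#0 VA=0x700011371 (w,kernel):
  lvl0: tbl 0x3A, slot 28 ⇒ 0x3B007 (P1/RW1/US1/PS0)
  lvl1: tbl 0x3B, slot 0 ⇒ 0x3F007 (P1/RW1/US1/PS0)
  lvl2: tbl 0x3F, slot 17 ⇒ 0x41007 (P1/RW1/US1/PS0)
  → PA=0x41371  (3 entries read)
#1 VA=0x14281850B (r,user):
  lvl0: tbl 0x3A, slot 5 ⇒ 0x43007 (P1/RW1/US1/PS0)
  lvl1: tbl 0x43, slot 20 ⇒ 0x44007 (P1/RW1/US1/PS0)
  lvl2: tbl 0x44, slot 24 ⇒ 0x48007 (P1/RW1/US1/PS0)
  → PA=0x4850B  (3 entries read)
#2 VA=0x442A0666C (w,kernel):
  lvl0: tbl 0x3A, slot 17 ⇒ 0x4A007 (P1/RW1/US1/PS0)
  lvl1: tbl 0x4A, slot 21 ⇒ 0x4E007 (P1/RW1/US1/PS0)
  lvl2: tbl 0x4E, slot 6 ⇒ 0x51007 (P1/RW1/US1/PS0)
  → PA=0x5166C  (3 entries read)

TLB: [["0x142818", "0x48"], ["0x442A06", "0x51"]]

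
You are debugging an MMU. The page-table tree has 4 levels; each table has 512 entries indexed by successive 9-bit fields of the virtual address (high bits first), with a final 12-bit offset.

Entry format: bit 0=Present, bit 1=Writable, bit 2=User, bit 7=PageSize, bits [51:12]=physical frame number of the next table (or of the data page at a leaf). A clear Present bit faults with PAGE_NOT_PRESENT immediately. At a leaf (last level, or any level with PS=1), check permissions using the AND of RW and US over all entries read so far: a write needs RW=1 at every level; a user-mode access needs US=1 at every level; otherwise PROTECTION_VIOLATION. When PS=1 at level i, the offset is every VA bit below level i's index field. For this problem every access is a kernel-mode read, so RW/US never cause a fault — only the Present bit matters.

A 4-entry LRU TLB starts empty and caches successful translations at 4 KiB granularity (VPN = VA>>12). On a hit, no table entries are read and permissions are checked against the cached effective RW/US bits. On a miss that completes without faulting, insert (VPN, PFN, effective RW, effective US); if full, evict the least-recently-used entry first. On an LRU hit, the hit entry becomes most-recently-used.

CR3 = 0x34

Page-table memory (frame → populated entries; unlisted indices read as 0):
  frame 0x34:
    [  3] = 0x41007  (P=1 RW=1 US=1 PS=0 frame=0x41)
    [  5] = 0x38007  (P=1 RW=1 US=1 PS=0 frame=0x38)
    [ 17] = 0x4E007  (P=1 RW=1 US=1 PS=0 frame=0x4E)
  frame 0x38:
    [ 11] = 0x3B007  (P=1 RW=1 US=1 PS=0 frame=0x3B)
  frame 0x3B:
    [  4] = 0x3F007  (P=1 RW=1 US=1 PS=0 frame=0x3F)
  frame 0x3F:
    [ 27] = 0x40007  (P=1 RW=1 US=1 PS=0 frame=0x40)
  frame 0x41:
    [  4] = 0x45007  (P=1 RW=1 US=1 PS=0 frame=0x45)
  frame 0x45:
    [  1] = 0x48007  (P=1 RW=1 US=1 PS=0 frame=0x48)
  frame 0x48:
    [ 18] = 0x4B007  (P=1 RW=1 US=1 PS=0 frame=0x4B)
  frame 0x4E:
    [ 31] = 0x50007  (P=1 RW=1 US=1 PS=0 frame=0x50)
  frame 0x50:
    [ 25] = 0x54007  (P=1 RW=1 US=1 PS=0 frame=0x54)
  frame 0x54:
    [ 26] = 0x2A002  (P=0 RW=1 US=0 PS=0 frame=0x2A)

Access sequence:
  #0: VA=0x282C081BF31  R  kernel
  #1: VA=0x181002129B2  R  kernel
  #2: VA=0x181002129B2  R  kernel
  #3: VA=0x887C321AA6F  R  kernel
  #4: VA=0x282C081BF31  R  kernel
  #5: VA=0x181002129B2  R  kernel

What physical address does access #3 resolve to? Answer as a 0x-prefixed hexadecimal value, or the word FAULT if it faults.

Walk each access:
#0 VA=0x282C081BF31 (r,kernel):
  [0] read 0x34 idx=5: raw=0x38007 flags P=1 W=1 U=1 S=0
  [1] read 0x38 idx=11: raw=0x3B007 flags P=1 W=1 U=1 S=0
  [2] read 0x3B idx=4: raw=0x3F007 flags P=1 W=1 U=1 S=0
  [3] read 0x3F idx=27: raw=0x40007 flags P=1 W=1 U=1 S=0
  ✓ 0x40F31  — 4 lookups
#1 VA=0x181002129B2 (r,kernel):
  [0] read 0x34 idx=3: raw=0x41007 flags P=1 W=1 U=1 S=0
  [1] read 0x41 idx=4: raw=0x45007 flags P=1 W=1 U=1 S=0
  [2] read 0x45 idx=1: raw=0x48007 flags P=1 W=1 U=1 S=0
  [3] read 0x48 idx=18: raw=0x4B007 flags P=1 W=1 U=1 S=0
  ✓ 0x4B9B2  — 4 lookups
#2 VA=0x181002129B2 (r,kernel):
  TLB hit vpn=0x18100212 → PA=0x4B9B2
#3 VA=0x887C321AA6F (r,kernel):
  [0] read 0x34 idx=17: raw=0x4E007 flags P=1 W=1 U=1 S=0
  [1] read 0x4E idx=31: raw=0x50007 flags P=1 W=1 U=1 S=0
  [2] read 0x50 idx=25: raw=0x54007 flags P=1 W=1 U=1 S=0
  [3] read 0x54 idx=26: raw=0x2A002 flags P=0 W=1 U=0 S=0
  ✗ PAGE_NOT_PRESENT  [4 reads]
#4 VA=0x282C081BF31 (r,kernel):
  TLB hit vpn=0x282C081B → PA=0x40F31
#5 VA=0x181002129B2 (r,kernel):
  TLB hit vpn=0x18100212 → PA=0x4B9B2

Access #3 PA: FAULT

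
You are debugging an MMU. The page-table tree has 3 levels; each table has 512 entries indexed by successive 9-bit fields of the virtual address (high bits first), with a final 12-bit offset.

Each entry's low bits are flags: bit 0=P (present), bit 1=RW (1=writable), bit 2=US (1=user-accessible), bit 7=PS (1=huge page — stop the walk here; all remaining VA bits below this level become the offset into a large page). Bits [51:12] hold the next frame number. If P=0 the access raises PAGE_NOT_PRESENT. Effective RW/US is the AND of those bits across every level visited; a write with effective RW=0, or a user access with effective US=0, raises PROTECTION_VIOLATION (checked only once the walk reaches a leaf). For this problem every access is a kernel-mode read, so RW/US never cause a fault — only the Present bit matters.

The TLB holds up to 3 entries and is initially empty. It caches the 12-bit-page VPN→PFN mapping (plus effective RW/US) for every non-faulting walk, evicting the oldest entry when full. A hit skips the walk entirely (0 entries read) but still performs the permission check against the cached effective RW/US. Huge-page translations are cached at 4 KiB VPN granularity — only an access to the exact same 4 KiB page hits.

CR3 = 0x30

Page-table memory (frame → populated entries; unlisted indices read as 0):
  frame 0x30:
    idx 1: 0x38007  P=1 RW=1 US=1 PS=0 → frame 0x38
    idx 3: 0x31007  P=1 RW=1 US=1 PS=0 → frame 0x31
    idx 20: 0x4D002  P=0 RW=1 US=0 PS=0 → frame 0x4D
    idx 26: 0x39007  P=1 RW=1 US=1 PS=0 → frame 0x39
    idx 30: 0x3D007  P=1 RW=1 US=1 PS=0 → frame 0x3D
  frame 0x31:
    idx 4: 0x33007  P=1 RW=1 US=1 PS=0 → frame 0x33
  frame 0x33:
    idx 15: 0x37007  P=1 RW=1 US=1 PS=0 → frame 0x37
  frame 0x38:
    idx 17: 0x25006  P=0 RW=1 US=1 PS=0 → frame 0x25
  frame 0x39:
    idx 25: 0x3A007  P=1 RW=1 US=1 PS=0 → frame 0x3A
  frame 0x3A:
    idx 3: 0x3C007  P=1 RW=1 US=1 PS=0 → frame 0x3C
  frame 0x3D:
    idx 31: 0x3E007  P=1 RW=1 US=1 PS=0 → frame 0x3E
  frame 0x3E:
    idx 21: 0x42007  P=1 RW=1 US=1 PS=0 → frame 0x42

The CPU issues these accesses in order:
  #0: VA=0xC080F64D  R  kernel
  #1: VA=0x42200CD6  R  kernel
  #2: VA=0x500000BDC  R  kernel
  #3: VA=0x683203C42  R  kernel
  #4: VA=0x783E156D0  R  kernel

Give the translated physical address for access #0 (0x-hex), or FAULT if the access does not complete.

Per-access translation:
#0 VA=0xC080F64D (r,kernel):
  L0: frame=0x30 idx=3 entry=0x31007 [P=1 RW=1 US=1 PS=0]
  L1: frame=0x31 idx=4 entry=0x33007 [P=1 RW=1 US=1 PS=0]
  L2: frame=0x33 idx=15 entry=0x37007 [P=1 RW=1 US=1 PS=0]
  ⇒ phys 0x3764D  [3 reads]
#1 VA=0x42200CD6 (r,kernel):
  L0: frame=0x30 idx=1 entry=0x38007 [P=1 RW=1 US=1 PS=0]
  L1: frame=0x38 idx=17 entry=0x25006 [P=0 RW=1 US=1 PS=0]
  → PAGE_NOT_PRESENT  (2 entries read)
#2 VA=0x500000BDC (r,kernel):
  L0: frame=0x30 idx=20 entry=0x4D002 [P=0 RW=1 US=0 PS=0]
  → PAGE_NOT_PRESENT  (1 entries read)
#3 VA=0x683203C42 (r,kernel):
  L0: frame=0x30 idx=26 entry=0x39007 [P=1 RW=1 US=1 PS=0]
  L1: frame=0x39 idx=25 entry=0x3A007 [P=1 RW=1 US=1 PS=0]
  L2: frame=0x3A idx=3 entry=0x3C007 [P=1 RW=1 US=1 PS=0]
  ⇒ phys 0x3CC42  [3 reads]
#4 VA=0x783E156D0 (r,kernel):
  L0: frame=0x30 idx=30 entry=0x3D007 [P=1 RW=1 US=1 PS=0]
  L1: frame=0x3D idx=31 entry=0x3E007 [P=1 RW=1 US=1 PS=0]
  L2: frame=0x3E idx=21 entry=0x42007 [P=1 RW=1 US=1 PS=0]
  ⇒ phys 0x426D0  [3 reads]

Access #0 PA: 0x3764D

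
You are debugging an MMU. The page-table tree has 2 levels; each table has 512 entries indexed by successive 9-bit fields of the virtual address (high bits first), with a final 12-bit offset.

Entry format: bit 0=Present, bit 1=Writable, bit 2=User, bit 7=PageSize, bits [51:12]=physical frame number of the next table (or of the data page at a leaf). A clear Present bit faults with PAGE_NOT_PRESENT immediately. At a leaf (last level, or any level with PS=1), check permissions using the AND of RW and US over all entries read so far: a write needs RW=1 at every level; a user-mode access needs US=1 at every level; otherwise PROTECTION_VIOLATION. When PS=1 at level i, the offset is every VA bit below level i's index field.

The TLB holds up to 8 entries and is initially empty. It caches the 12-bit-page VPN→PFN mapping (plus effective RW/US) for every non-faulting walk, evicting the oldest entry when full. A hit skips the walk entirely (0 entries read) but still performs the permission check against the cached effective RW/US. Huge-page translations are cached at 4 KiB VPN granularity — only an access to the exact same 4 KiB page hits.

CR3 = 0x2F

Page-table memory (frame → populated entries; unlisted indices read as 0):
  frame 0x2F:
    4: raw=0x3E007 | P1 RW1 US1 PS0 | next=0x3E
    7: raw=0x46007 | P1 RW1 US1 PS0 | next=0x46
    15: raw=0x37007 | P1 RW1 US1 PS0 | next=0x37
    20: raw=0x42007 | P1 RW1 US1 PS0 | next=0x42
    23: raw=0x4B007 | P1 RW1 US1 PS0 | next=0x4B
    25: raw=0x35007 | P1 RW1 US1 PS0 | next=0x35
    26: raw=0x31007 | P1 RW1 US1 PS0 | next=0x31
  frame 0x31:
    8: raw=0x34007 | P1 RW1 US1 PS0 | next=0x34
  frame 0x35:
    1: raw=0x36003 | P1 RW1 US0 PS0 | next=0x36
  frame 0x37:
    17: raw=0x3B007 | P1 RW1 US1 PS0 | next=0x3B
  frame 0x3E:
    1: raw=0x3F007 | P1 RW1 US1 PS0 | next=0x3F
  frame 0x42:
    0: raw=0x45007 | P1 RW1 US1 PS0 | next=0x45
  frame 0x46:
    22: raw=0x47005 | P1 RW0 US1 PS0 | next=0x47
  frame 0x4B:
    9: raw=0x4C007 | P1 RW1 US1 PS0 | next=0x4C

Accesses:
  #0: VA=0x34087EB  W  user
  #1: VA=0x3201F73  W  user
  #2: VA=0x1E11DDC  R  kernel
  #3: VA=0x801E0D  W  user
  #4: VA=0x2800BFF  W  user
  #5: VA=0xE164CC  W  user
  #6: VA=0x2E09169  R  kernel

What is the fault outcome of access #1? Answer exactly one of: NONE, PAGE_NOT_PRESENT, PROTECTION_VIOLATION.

Per-access translation:
#0 VA=0x34087EB (w,user):
  L0: frame=0x2F idx=26 entry=0x31007 [P=1 RW=1 US=1 PS=0]
  L1: frame=0x31 idx=8 entry=0x34007 [P=1 RW=1 US=1 PS=0]
  ✓ 0x347EB  — 2 lookups
#1 VA=0x3201F73 (w,user):
  L0: frame=0x2F idx=25 entry=0x35007 [P=1 RW=1 US=1 PS=0]
  L1: frame=0x35 idx=1 entry=0x36003 [P=1 RW=1 US=0 PS=0]
  ⇒ fault: PROTECTION_VIOLATION  — 2 lookups
#2 VA=0x1E11DDC (r,kernel):
  L0: frame=0x2F idx=15 entry=0x37007 [P=1 RW=1 US=1 PS=0]
  L1: frame=0x37 idx=17 entry=0x3B007 [P=1 RW=1 US=1 PS=0]
  ✓ 0x3BDDC  — 2 lookups
#3 VA=0x801E0D (w,user):
  L0: frame=0x2F idx=4 entry=0x3E007 [P=1 RW=1 US=1 PS=0]
  L1: frame=0x3E idx=1 entry=0x3F007 [P=1 RW=1 US=1 PS=0]
  ✓ 0x3FE0D  — 2 lookups
#4 VA=0x2800BFF (w,user):
  L0: frame=0x2F idx=20 entry=0x42007 [P=1 RW=1 US=1 PS=0]
  L1: frame=0x42 idx=0 entry=0x45007 [P=1 RW=1 US=1 PS=0]
  ✓ 0x45BFF  — 2 lookups
#5 VA=0xE164CC (w,user):
  L0: frame=0x2F idx=7 entry=0x46007 [P=1 RW=1 US=1 PS=0]
  L1: frame=0x46 idx=22 entry=0x47005 [P=1 RW=0 US=1 PS=0]
  ⇒ fault: PROTECTION_VIOLATION  — 2 lookups
#6 VA=0x2E09169 (r,kernel):
  L0: frame=0x2F idx=23 entry=0x4B007 [P=1 RW=1 US=1 PS=0]
  L1: frame=0x4B idx=9 entry=0x4C007 [P=1 RW=1 US=1 PS=0]
  ✓ 0x4C169  — 2 lookups

Access #1 fault: PROTECTION_VIOLATION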